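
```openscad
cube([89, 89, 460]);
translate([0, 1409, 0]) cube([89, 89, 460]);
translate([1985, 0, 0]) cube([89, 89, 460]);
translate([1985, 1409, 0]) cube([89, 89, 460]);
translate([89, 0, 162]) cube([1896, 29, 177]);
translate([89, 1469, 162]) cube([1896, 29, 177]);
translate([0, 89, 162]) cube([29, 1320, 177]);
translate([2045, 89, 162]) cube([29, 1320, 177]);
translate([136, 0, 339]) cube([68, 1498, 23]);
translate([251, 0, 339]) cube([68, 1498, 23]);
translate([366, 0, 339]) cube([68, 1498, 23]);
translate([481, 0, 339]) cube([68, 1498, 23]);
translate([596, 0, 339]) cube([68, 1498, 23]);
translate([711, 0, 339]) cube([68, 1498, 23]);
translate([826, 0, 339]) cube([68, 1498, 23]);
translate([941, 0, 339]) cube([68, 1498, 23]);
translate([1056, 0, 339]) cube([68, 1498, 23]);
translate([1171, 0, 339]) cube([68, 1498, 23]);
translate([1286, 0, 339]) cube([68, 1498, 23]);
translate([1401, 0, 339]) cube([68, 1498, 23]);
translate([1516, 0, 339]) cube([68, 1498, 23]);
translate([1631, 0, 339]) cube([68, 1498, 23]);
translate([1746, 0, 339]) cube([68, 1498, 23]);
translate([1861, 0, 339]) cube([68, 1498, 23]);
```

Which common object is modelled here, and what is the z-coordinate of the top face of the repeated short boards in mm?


A bed frame. The slat-top height is 362 mm.

Four posts, four rails, and a row of slats — a bed frame. Slats sit on the rails at z = 162 + 177 = 339; with slat thickness 23, the top is 362 mm.


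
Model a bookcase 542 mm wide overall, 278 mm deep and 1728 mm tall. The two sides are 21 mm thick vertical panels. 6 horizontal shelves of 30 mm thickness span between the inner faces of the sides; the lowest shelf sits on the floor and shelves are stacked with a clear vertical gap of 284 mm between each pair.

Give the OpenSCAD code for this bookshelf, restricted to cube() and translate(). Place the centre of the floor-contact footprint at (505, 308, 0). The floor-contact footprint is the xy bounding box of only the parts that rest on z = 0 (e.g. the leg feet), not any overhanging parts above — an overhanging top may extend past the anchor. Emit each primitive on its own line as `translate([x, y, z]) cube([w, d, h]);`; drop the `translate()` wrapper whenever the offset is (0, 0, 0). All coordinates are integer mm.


translate([234, 169, 0]) cube([21, 278, 1728]);
translate([755, 169, 0]) cube([21, 278, 1728]);
translate([255, 169, 0]) cube([500, 278, 30]);
translate([255, 169, 314]) cube([500, 278, 30]);
translate([255, 169, 628]) cube([500, 278, 30]);
translate([255, 169, 942]) cube([500, 278, 30]);
translate([255, 169, 1256]) cube([500, 278, 30]);
translate([255, 169, 1570]) cube([500, 278, 30]);


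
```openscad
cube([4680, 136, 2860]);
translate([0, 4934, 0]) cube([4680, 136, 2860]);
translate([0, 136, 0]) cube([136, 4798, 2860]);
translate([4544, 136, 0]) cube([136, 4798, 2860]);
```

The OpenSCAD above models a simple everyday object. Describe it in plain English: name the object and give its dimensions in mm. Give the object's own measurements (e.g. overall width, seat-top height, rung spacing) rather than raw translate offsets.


The wall frame of a small rectangular building: four walls, each 2860 mm tall and 136 mm thick, enclosing a footprint 4680 mm (x) by 5070 mm (y) outside-to-outside, with no floor or roof. The front and back walls (the −y and +y sides) span the full width; the two side walls fit between them.


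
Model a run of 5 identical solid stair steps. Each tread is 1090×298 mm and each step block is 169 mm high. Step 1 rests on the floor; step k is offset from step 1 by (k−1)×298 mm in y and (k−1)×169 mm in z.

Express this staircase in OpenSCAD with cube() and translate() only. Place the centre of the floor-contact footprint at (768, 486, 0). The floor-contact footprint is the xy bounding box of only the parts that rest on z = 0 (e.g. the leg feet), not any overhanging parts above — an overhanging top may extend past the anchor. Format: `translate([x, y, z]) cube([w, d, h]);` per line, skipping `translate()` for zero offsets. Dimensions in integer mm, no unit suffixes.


translate([223, 337, 0]) cube([1090, 298, 169]);
translate([223, 635, 169]) cube([1090, 298, 169]);
translate([223, 933, 338]) cube([1090, 298, 169]);
translate([223, 1231, 507]) cube([1090, 298, 169]);
translate([223, 1529, 676]) cube([1090, 298, 169]);


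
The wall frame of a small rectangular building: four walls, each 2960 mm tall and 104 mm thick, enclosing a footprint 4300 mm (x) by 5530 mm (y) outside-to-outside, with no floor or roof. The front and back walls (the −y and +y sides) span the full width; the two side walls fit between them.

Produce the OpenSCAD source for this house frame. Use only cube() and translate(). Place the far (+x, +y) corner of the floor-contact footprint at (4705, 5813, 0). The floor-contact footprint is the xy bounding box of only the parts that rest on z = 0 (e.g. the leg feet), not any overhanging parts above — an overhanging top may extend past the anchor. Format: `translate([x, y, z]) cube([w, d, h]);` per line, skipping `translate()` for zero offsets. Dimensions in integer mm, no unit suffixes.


translate([405, 283, 0]) cube([4300, 104, 2960]);
translate([405, 5709, 0]) cube([4300, 104, 2960]);
translate([405, 387, 0]) cube([104, 5322, 2960]);
translate([4601, 387, 0]) cube([104, 5322, 2960]);


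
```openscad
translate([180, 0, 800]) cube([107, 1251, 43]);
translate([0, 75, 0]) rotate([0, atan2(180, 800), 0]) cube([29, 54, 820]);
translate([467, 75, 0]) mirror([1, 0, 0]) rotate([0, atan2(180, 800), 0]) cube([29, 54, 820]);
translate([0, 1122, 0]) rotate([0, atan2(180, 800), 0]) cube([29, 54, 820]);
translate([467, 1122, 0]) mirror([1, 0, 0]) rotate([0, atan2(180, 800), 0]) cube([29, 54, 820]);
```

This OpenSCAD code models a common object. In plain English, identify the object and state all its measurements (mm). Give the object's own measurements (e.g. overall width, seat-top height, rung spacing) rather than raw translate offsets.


A sawhorse. A 107×1251×43 mm beam (x, y, z) sits on two A-frame leg pairs. Each pair is two raked legs of 29×54 mm section (54 mm along y) splaying symmetrically in x. Each leg rises 800 mm vertically over 180 mm of horizontal reach and is 820 mm long along its own axis. Every leg's outer bottom edge rests on the floor and its outer top edge meets a bottom edge of the beam — the left legs (tilting toward +x) meet the beam's −x bottom edge, the right legs (their mirror images, tilting toward −x) meet its +x bottom edge — so the leg tops tuck under the beam, the beam's underside is 800 mm above the floor, and the feet are 467 mm apart outside-to-outside with the beam centred between them. The two leg pairs are set in 75 mm from either end of the beam.


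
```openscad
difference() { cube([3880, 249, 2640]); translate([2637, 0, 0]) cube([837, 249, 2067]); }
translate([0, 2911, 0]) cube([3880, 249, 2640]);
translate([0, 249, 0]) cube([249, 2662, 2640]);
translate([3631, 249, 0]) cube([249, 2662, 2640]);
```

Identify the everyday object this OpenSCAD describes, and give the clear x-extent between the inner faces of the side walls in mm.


A single room. The interior width is 3382 mm.

Four walls enclosing a rectangle with a door in the front wall — a room. Outside width 3880 minus two 249 mm walls gives 3382 mm.


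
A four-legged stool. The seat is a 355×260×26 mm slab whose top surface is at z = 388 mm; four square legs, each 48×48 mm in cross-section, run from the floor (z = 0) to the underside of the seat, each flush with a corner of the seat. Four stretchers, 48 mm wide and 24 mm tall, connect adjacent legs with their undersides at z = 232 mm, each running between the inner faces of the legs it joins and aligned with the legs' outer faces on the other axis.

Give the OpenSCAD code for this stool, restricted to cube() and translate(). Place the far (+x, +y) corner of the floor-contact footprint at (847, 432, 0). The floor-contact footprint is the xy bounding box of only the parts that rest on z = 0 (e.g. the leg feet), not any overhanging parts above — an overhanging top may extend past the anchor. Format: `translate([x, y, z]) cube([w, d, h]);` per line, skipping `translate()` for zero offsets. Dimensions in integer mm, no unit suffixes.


// leg_h = 388 - 26 = 362
// stretcher span = 355 - 2*48 = 259
translate([492, 172, 362]) cube([355, 260, 26]);
translate([492, 172, 0]) cube([48, 48, 362]);
translate([799, 172, 0]) cube([48, 48, 362]);
translate([492, 384, 0]) cube([48, 48, 362]);
translate([799, 384, 0]) cube([48, 48, 362]);
translate([540, 172, 232]) cube([259, 48, 24]);
translate([540, 384, 232]) cube([259, 48, 24]);
translate([492, 220, 232]) cube([48, 164, 24]);
translate([799, 220, 232]) cube([48, 164, 24]);


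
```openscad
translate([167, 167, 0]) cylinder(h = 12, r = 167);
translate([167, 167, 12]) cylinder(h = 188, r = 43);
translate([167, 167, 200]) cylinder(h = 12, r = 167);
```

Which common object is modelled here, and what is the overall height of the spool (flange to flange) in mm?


A spool. The overall height is 212 mm.

Three coaxial cylinders, large–small–large — a spool. Two 12 mm flanges and a 188 mm core give 12 + 188 + 12 = 212 mm.


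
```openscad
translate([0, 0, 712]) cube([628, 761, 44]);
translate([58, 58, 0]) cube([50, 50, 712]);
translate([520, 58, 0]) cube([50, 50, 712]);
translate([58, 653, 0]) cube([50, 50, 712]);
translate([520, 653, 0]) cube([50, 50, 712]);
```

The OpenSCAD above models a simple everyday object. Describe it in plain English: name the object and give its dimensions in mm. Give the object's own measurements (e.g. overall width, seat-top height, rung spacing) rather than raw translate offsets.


A rectangular dining table. The top is 628×761×44 mm with its upper surface at z = 756 mm. It stands on four 50×50 mm square legs, each inset 58 mm from the nearest pair of top edges, running from the floor to the underside of the top.


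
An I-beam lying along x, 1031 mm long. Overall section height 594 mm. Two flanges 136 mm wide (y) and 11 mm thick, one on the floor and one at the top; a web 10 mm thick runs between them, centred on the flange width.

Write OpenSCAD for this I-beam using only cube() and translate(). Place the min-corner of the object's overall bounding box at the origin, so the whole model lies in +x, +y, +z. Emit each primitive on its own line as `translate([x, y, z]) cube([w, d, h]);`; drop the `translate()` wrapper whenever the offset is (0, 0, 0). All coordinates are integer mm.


cube([1031, 136, 11]);
translate([0, 63, 11]) cube([1031, 10, 572]);
translate([0, 0, 583]) cube([1031, 136, 11]);


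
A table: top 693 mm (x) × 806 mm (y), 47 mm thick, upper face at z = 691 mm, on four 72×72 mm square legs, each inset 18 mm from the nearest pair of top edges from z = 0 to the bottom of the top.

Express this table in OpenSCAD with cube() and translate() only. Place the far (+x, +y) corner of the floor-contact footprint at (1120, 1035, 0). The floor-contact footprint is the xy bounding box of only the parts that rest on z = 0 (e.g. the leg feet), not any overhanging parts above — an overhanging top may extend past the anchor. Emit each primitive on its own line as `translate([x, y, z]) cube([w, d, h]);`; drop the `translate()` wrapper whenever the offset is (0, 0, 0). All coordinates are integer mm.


// leg_h = 691 - 47 = 644
translate([445, 247, 644]) cube([693, 806, 47]);
translate([463, 265, 0]) cube([72, 72, 644]);
translate([1048, 265, 0]) cube([72, 72, 644]);
translate([463, 963, 0]) cube([72, 72, 644]);
translate([1048, 963, 0]) cube([72, 72, 644]);


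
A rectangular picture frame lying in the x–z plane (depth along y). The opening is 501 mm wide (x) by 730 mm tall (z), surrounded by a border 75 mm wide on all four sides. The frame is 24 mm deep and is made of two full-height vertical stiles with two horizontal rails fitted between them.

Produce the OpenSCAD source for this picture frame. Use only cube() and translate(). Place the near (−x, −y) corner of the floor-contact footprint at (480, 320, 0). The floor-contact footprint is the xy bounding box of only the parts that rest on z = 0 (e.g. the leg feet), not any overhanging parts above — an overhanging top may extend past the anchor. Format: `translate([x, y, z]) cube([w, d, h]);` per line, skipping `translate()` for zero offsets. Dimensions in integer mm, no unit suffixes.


translate([480, 320, 0]) cube([75, 24, 880]);
translate([1056, 320, 0]) cube([75, 24, 880]);
translate([555, 320, 0]) cube([501, 24, 75]);
translate([555, 320, 805]) cube([501, 24, 75]);


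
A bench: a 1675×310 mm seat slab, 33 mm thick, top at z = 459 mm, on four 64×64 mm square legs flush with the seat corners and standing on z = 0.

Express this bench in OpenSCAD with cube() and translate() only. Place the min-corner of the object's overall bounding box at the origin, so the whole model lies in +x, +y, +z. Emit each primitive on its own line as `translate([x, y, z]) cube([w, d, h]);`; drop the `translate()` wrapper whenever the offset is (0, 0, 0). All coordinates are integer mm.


translate([0, 0, 426]) cube([1675, 310, 33]);
cube([64, 64, 426]);
translate([0, 246, 0]) cube([64, 64, 426]);
translate([1611, 0, 0]) cube([64, 64, 426]);
translate([1611, 246, 0]) cube([64, 64, 426]);


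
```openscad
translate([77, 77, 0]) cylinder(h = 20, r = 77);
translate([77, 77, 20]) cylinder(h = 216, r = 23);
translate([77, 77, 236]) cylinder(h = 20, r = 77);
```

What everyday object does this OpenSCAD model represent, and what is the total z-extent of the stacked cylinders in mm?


A spool. The overall height is 256 mm.

Three coaxial cylinders, large–small–large — a spool. Two 20 mm flanges and a 216 mm core give 20 + 216 + 20 = 256 mm.


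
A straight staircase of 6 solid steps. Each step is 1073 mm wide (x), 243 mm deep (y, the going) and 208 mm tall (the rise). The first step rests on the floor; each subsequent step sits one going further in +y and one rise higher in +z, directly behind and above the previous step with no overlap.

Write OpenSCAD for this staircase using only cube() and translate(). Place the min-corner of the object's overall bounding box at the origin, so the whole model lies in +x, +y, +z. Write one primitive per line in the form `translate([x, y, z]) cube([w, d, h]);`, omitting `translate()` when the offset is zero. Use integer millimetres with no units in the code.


cube([1073, 243, 208]);
translate([0, 243, 208]) cube([1073, 243, 208]);
translate([0, 486, 416]) cube([1073, 243, 208]);
translate([0, 729, 624]) cube([1073, 243, 208]);
translate([0, 972, 832]) cube([1073, 243, 208]);
translate([0, 1215, 1040]) cube([1073, 243, 208]);


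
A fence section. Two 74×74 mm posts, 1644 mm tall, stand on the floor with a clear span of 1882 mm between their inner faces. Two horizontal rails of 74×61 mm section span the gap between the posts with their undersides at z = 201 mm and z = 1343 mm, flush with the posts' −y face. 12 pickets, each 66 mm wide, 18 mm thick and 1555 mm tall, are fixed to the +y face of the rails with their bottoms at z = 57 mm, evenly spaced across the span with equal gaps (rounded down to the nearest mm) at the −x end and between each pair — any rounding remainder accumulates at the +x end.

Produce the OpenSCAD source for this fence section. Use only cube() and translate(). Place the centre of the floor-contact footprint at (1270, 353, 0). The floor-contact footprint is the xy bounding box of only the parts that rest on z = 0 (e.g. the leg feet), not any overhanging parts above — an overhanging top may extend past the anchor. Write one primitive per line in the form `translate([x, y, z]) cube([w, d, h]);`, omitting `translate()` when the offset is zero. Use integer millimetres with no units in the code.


translate([255, 316, 0]) cube([74, 74, 1644]);
translate([2211, 316, 0]) cube([74, 74, 1644]);
translate([329, 316, 201]) cube([1882, 74, 61]);
translate([329, 316, 1343]) cube([1882, 74, 61]);
translate([412, 390, 57]) cube([66, 18, 1555]);
translate([561, 390, 57]) cube([66, 18, 1555]);
translate([710, 390, 57]) cube([66, 18, 1555]);
translate([859, 390, 57]) cube([66, 18, 1555]);
translate([1008, 390, 57]) cube([66, 18, 1555]);
translate([1157, 390, 57]) cube([66, 18, 1555]);
translate([1306, 390, 57]) cube([66, 18, 1555]);
translate([1455, 390, 57]) cube([66, 18, 1555]);
translate([1604, 390, 57]) cube([66, 18, 1555]);
translate([1753, 390, 57]) cube([66, 18, 1555]);
translate([1902, 390, 57]) cube([66, 18, 1555]);
translate([2051, 390, 57]) cube([66, 18, 1555]);


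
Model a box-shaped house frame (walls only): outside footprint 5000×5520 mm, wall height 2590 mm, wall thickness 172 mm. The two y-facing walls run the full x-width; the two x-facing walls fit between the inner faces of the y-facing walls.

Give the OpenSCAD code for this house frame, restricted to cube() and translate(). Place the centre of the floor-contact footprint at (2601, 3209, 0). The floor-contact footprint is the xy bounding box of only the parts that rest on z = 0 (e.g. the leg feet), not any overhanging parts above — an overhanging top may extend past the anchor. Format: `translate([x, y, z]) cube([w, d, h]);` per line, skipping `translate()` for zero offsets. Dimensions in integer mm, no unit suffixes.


translate([101, 449, 0]) cube([5000, 172, 2590]);
translate([101, 5797, 0]) cube([5000, 172, 2590]);
translate([101, 621, 0]) cube([172, 5176, 2590]);
translate([4929, 621, 0]) cube([172, 5176, 2590]);


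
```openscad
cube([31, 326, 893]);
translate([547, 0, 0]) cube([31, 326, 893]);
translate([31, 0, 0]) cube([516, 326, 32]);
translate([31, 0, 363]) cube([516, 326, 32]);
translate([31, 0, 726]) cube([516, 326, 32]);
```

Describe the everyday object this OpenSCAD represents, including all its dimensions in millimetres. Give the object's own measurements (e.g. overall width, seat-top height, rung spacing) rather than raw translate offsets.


An open bookshelf. Two side panels, each 31 mm thick, 326 mm deep and 893 mm tall, stand 578 mm apart (outside-to-outside). Between them sit 3 shelves, each 32 mm thick and 326 mm deep, spanning the full gap between the sides. The bottom shelf rests on the floor (its underside at z = 0) and the clear gap between one shelf's top and the next shelf's underside is 331 mm.


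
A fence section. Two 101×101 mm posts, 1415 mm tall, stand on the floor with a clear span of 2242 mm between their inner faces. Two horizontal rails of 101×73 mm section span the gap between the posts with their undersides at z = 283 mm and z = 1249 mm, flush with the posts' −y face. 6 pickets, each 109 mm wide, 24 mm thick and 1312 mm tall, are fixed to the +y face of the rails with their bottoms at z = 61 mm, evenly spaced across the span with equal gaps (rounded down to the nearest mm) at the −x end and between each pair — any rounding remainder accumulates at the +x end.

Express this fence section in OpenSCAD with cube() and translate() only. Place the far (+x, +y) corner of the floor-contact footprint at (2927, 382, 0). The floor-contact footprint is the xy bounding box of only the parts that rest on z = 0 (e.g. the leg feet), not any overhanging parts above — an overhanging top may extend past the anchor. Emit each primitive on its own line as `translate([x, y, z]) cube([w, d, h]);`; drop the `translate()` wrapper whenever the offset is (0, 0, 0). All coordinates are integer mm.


translate([483, 281, 0]) cube([101, 101, 1415]);
translate([2826, 281, 0]) cube([101, 101, 1415]);
translate([584, 281, 283]) cube([2242, 101, 73]);
translate([584, 281, 1249]) cube([2242, 101, 73]);
translate([810, 382, 61]) cube([109, 24, 1312]);
translate([1145, 382, 61]) cube([109, 24, 1312]);
translate([1480, 382, 61]) cube([109, 24, 1312]);
translate([1815, 382, 61]) cube([109, 24, 1312]);
translate([2150, 382, 61]) cube([109, 24, 1312]);
translate([2485, 382, 61]) cube([109, 24, 1312]);


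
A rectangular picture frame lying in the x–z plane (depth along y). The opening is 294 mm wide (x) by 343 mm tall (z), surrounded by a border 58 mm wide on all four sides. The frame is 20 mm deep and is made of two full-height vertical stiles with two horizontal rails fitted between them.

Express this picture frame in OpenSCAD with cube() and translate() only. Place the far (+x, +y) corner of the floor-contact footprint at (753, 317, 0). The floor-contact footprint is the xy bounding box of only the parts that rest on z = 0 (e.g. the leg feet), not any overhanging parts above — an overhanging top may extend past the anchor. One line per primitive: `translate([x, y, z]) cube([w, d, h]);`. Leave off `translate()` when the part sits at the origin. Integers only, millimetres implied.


translate([343, 297, 0]) cube([58, 20, 459]);
translate([695, 297, 0]) cube([58, 20, 459]);
translate([401, 297, 0]) cube([294, 20, 58]);
translate([401, 297, 401]) cube([294, 20, 58]);


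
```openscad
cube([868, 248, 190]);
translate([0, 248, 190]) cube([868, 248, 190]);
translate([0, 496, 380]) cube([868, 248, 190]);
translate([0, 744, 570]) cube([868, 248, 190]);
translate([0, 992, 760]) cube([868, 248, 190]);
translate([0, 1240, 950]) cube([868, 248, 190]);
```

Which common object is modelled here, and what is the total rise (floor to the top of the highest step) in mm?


A staircase. The total rise is 1140 mm.

6 identical blocks, each offset up and back from the previous — a staircase. Each step is 190 mm tall and there are 6 of them, so the total rise is 6 × 190 = 1140 mm.


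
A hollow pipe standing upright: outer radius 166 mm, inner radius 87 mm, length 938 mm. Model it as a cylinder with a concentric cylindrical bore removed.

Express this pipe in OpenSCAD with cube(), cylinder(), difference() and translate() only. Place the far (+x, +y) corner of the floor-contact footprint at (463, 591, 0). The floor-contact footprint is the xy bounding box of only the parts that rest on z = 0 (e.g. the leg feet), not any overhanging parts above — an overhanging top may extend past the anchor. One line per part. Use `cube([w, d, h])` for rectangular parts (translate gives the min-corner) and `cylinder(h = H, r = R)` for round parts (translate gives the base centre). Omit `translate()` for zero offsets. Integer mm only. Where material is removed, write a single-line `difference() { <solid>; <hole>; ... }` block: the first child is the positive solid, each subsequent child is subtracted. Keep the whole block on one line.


difference() { translate([297, 425, 0]) cylinder(h = 938, r = 166); translate([297, 425, 0]) cylinder(h = 938, r = 87); }


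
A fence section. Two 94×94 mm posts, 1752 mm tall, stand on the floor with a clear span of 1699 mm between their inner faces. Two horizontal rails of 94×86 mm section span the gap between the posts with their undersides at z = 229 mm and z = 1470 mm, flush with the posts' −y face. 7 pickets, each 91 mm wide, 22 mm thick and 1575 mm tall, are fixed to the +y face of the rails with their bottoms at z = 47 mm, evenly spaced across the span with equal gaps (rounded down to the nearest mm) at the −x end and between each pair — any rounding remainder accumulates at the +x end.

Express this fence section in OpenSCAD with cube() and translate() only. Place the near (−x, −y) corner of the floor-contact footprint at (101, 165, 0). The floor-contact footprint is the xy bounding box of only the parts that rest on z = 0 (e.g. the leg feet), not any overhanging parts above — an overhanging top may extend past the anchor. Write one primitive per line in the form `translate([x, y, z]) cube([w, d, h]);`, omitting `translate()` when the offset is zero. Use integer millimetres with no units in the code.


translate([101, 165, 0]) cube([94, 94, 1752]);
translate([1894, 165, 0]) cube([94, 94, 1752]);
translate([195, 165, 229]) cube([1699, 94, 86]);
translate([195, 165, 1470]) cube([1699, 94, 86]);
translate([327, 259, 47]) cube([91, 22, 1575]);
translate([550, 259, 47]) cube([91, 22, 1575]);
translate([773, 259, 47]) cube([91, 22, 1575]);
translate([996, 259, 47]) cube([91, 22, 1575]);
translate([1219, 259, 47]) cube([91, 22, 1575]);
translate([1442, 259, 47]) cube([91, 22, 1575]);
translate([1665, 259, 47]) cube([91, 22, 1575]);


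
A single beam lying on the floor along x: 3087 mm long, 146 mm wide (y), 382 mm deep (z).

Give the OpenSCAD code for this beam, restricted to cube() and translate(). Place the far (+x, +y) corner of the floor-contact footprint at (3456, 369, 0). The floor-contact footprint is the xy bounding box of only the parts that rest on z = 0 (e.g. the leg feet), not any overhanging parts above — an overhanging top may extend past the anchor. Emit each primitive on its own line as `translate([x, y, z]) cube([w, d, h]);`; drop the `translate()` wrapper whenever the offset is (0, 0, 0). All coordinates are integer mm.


translate([369, 223, 0]) cube([3087, 146, 382]);


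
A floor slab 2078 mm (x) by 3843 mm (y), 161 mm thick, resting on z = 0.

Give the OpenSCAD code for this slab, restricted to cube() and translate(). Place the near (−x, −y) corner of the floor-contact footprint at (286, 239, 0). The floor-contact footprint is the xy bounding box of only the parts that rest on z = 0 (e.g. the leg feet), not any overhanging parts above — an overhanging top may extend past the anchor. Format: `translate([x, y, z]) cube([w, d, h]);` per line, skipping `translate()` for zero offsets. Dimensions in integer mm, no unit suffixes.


translate([286, 239, 0]) cube([2078, 3843, 161]);


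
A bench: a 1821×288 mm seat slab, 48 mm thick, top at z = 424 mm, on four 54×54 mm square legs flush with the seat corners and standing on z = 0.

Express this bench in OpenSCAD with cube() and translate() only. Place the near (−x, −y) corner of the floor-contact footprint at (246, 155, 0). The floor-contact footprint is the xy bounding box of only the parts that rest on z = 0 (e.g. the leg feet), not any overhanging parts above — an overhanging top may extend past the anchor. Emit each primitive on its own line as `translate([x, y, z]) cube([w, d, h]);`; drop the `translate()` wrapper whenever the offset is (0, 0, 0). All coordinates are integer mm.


translate([246, 155, 376]) cube([1821, 288, 48]);
translate([246, 155, 0]) cube([54, 54, 376]);
translate([246, 389, 0]) cube([54, 54, 376]);
translate([2013, 155, 0]) cube([54, 54, 376]);
translate([2013, 389, 0]) cube([54, 54, 376]);


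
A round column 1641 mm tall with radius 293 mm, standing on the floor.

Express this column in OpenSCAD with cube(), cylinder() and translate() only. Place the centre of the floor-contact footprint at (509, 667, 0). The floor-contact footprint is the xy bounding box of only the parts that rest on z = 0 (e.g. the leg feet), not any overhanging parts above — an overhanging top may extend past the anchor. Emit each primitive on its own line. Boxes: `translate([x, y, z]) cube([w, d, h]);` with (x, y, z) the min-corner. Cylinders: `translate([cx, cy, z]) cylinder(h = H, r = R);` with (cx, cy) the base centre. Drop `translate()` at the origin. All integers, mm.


translate([509, 667, 0]) cylinder(h = 1641, r = 293);


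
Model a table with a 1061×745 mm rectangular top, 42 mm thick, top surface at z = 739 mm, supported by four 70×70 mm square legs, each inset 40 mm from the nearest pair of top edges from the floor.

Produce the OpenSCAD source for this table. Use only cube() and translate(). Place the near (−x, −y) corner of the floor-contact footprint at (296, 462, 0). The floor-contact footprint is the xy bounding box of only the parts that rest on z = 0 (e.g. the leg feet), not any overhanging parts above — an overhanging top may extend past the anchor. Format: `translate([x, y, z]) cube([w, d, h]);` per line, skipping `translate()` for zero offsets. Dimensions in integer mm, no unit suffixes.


// leg_h = 739 - 42 = 697
translate([256, 422, 697]) cube([1061, 745, 42]);
translate([296, 462, 0]) cube([70, 70, 697]);
translate([1207, 462, 0]) cube([70, 70, 697]);
translate([296, 1057, 0]) cube([70, 70, 697]);
translate([1207, 1057, 0]) cube([70, 70, 697]);


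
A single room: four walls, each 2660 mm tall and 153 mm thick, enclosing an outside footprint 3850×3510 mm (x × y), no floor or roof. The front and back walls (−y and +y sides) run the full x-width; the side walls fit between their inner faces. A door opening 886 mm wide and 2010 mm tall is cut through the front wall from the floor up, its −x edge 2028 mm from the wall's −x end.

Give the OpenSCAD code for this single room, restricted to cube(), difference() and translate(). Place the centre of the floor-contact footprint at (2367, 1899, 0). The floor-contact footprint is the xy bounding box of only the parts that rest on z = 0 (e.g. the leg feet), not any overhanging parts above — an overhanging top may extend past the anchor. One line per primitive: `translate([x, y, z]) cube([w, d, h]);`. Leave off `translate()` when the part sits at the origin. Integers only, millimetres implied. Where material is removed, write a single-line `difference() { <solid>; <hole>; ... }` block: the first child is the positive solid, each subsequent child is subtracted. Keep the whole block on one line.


difference() { translate([442, 144, 0]) cube([3850, 153, 2660]); translate([2470, 144, 0]) cube([886, 153, 2010]); }
translate([442, 3501, 0]) cube([3850, 153, 2660]);
translate([442, 297, 0]) cube([153, 3204, 2660]);
translate([4139, 297, 0]) cube([153, 3204, 2660]);


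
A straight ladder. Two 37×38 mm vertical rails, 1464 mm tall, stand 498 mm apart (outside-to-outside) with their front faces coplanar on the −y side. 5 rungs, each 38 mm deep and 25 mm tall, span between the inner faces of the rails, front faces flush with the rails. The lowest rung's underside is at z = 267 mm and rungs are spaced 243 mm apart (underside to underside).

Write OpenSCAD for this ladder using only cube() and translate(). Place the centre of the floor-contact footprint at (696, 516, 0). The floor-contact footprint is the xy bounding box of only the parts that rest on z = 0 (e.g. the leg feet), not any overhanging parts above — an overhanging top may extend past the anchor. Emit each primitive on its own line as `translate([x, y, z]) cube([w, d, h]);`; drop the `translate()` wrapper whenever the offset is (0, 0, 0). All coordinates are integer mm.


translate([447, 497, 0]) cube([37, 38, 1464]);
translate([908, 497, 0]) cube([37, 38, 1464]);
translate([484, 497, 267]) cube([424, 38, 25]);
translate([484, 497, 510]) cube([424, 38, 25]);
translate([484, 497, 753]) cube([424, 38, 25]);
translate([484, 497, 996]) cube([424, 38, 25]);
translate([484, 497, 1239]) cube([424, 38, 25]);


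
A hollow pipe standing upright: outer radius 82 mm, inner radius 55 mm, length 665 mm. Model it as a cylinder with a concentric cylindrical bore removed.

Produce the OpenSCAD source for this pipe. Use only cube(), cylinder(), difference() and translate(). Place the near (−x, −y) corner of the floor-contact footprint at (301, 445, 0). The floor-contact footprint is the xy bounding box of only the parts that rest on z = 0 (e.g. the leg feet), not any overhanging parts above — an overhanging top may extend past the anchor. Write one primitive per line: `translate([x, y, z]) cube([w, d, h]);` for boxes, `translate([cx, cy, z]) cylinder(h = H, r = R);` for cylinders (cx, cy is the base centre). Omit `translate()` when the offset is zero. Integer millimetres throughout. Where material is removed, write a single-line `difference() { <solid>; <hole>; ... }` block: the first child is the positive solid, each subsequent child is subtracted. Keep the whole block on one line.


difference() { translate([383, 527, 0]) cylinder(h = 665, r = 82); translate([383, 527, 0]) cylinder(h = 665, r = 55); }


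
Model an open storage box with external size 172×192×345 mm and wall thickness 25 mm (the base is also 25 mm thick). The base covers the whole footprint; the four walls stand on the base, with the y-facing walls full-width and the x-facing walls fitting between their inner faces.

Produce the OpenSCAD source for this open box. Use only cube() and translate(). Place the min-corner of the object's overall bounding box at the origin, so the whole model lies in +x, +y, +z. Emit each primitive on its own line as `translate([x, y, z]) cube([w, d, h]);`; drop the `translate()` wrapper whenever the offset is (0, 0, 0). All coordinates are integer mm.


cube([172, 192, 25]);
translate([0, 0, 25]) cube([172, 25, 320]);
translate([0, 167, 25]) cube([172, 25, 320]);
translate([0, 25, 25]) cube([25, 142, 320]);
translate([147, 25, 25]) cube([25, 142, 320]);


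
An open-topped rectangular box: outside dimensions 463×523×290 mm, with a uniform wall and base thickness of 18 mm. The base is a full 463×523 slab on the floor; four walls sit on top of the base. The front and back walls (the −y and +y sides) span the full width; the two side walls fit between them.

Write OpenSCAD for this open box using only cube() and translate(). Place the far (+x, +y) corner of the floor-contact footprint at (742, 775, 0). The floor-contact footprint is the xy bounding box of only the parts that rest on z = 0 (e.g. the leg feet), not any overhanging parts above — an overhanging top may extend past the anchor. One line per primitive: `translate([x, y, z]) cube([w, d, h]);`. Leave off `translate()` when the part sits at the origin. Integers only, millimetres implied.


translate([279, 252, 0]) cube([463, 523, 18]);
translate([279, 252, 18]) cube([463, 18, 272]);
translate([279, 757, 18]) cube([463, 18, 272]);
translate([279, 270, 18]) cube([18, 487, 272]);
translate([724, 270, 18]) cube([18, 487, 272]);


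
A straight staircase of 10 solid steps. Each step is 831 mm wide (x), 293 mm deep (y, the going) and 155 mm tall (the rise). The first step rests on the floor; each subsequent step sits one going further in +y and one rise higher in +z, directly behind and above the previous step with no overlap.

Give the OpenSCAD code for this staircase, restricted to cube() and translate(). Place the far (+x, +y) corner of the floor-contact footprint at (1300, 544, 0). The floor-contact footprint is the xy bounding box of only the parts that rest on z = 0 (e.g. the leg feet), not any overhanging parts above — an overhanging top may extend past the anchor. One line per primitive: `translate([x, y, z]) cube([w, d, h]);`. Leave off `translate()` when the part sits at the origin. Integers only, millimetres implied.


translate([469, 251, 0]) cube([831, 293, 155]);
translate([469, 544, 155]) cube([831, 293, 155]);
translate([469, 837, 310]) cube([831, 293, 155]);
translate([469, 1130, 465]) cube([831, 293, 155]);
translate([469, 1423, 620]) cube([831, 293, 155]);
translate([469, 1716, 775]) cube([831, 293, 155]);
translate([469, 2009, 930]) cube([831, 293, 155]);
translate([469, 2302, 1085]) cube([831, 293, 155]);
translate([469, 2595, 1240]) cube([831, 293, 155]);
translate([469, 2888, 1395]) cube([831, 293, 155]);


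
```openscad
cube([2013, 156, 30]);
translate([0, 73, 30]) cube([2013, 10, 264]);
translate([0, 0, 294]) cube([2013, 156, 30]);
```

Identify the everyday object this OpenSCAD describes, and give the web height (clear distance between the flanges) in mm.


An I-beam. The web height is 264 mm.

Two wide flanges with a thin centred web — an I-beam. Overall 324 mm minus two 30 mm flanges gives a web of 324 − 2·30 = 264 mm.


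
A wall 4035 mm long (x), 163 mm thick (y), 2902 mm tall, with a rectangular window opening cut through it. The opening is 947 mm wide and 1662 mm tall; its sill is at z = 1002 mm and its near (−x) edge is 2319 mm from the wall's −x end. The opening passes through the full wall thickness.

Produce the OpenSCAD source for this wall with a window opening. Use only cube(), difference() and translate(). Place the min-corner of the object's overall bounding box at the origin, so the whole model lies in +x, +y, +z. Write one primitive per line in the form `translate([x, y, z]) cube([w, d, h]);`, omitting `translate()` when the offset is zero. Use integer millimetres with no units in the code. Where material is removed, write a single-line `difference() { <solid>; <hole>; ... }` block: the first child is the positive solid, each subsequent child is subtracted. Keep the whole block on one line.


difference() { cube([4035, 163, 2902]); translate([2319, 0, 1002]) cube([947, 163, 1662]); }


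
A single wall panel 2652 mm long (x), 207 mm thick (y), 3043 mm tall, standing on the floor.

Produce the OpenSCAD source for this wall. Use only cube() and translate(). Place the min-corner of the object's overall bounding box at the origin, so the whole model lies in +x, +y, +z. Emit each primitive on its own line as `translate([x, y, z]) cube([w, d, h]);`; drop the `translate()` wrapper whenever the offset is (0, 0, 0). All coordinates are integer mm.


cube([2652, 207, 3043]);


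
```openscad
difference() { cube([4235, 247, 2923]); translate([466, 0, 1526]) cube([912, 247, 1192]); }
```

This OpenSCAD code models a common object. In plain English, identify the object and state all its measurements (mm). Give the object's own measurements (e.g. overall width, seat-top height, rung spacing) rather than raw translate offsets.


A wall 4235 mm long (x), 247 mm thick (y), 2923 mm tall, with a rectangular window opening cut through it. The opening is 912 mm wide and 1192 mm tall; its sill is at z = 1526 mm and its near (−x) edge is 466 mm from the wall's −x end. The opening passes through the full wall thickness.


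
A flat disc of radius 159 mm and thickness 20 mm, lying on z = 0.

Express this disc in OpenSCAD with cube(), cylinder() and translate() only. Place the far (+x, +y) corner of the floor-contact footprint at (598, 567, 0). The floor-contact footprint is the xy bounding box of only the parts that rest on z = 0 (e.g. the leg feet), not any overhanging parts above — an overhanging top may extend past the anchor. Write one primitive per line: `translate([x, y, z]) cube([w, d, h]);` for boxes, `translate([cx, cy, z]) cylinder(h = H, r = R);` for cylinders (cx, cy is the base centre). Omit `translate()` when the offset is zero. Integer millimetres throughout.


translate([439, 408, 0]) cylinder(h = 20, r = 159);


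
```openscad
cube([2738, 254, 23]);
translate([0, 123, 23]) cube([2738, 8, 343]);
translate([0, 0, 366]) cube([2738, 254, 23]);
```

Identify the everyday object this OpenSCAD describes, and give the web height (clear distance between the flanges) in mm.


An I-beam. The web height is 343 mm.

Two wide flanges with a thin centred web — an I-beam. Overall 389 mm minus two 23 mm flanges gives a web of 389 − 2·23 = 343 mm.


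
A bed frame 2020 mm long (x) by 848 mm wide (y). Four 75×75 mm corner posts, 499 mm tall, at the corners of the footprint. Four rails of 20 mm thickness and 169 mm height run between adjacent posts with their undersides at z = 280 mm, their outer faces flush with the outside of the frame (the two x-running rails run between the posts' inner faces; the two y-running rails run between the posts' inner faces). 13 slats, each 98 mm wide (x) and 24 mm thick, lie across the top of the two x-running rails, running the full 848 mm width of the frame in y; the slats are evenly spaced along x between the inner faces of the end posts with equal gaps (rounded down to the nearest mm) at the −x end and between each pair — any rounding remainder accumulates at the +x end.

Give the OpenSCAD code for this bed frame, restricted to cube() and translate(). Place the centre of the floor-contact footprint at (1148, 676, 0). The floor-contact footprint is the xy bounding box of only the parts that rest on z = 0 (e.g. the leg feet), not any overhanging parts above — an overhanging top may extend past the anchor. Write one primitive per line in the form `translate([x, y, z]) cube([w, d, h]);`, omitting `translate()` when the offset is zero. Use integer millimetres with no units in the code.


translate([138, 252, 0]) cube([75, 75, 499]);
translate([138, 1025, 0]) cube([75, 75, 499]);
translate([2083, 252, 0]) cube([75, 75, 499]);
translate([2083, 1025, 0]) cube([75, 75, 499]);
translate([213, 252, 280]) cube([1870, 20, 169]);
translate([213, 1080, 280]) cube([1870, 20, 169]);
translate([138, 327, 280]) cube([20, 698, 169]);
translate([2138, 327, 280]) cube([20, 698, 169]);
translate([255, 252, 449]) cube([98, 848, 24]);
translate([395, 252, 449]) cube([98, 848, 24]);
translate([535, 252, 449]) cube([98, 848, 24]);
translate([675, 252, 449]) cube([98, 848, 24]);
translate([815, 252, 449]) cube([98, 848, 24]);
translate([955, 252, 449]) cube([98, 848, 24]);
translate([1095, 252, 449]) cube([98, 848, 24]);
translate([1235, 252, 449]) cube([98, 848, 24]);
translate([1375, 252, 449]) cube([98, 848, 24]);
translate([1515, 252, 449]) cube([98, 848, 24]);
translate([1655, 252, 449]) cube([98, 848, 24]);
translate([1795, 252, 449]) cube([98, 848, 24]);
translate([1935, 252, 449]) cube([98, 848, 24]);
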